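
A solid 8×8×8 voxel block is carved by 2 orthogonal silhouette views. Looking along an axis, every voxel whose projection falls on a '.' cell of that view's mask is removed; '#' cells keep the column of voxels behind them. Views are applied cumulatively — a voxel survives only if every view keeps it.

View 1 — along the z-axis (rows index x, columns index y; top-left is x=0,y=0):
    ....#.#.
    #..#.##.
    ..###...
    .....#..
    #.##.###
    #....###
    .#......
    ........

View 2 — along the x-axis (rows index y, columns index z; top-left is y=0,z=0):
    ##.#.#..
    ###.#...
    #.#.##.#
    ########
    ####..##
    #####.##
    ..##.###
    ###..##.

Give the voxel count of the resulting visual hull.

|visual hull| = 120

before carving: 512 voxels (8×8×8)
step 1: project along z, AND mask (21/64) → |grid| = 168
step 2: project along x, AND mask (44/64) → |grid| = 120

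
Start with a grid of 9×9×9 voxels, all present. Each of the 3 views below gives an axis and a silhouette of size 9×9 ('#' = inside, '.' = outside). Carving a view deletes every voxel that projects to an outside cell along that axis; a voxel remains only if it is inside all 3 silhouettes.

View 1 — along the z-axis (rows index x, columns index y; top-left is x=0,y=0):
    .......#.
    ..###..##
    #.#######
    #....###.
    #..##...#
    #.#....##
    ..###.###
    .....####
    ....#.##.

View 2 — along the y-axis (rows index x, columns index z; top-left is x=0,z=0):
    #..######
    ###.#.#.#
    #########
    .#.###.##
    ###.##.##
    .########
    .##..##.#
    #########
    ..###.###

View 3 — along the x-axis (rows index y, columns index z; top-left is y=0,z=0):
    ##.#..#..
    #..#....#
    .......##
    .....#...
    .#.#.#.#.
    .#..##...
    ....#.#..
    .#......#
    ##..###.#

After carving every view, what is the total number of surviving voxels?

initial block: 9^3 = 729
V1 z: intersect with XY mask (39 set) -- 351 left
V2 y: intersect with XZ mask (63 set) -- 277 left
V3 x: intersect with YZ mask (27 set) -- 94 left

94 voxels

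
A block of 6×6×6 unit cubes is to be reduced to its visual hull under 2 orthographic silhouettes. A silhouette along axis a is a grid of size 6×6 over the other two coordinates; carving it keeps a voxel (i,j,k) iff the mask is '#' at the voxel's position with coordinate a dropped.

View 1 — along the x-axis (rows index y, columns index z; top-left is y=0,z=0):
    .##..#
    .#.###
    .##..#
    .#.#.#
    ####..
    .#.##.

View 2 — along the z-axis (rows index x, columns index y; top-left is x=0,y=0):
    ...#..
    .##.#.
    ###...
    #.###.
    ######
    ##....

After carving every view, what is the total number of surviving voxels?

voxel count = 64

start: 6×6×6 = 216 voxels
V1 x: intersect with YZ mask (20 set) -- 120 left
V2 z: intersect with XY mask (19 set) -- 64 left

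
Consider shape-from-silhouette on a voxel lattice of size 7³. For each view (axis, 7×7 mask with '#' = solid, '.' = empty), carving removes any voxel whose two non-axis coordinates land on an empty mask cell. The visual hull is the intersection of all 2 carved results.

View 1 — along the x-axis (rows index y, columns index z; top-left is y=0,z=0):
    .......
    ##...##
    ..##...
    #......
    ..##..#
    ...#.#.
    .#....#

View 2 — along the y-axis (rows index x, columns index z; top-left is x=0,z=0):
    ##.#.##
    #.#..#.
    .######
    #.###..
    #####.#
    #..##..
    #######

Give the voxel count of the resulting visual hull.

remaining voxels: 68

full grid |V| = 343
[1] x-view keeps 14 columns → grid now 98
[2] y-view keeps 34 columns → grid now 68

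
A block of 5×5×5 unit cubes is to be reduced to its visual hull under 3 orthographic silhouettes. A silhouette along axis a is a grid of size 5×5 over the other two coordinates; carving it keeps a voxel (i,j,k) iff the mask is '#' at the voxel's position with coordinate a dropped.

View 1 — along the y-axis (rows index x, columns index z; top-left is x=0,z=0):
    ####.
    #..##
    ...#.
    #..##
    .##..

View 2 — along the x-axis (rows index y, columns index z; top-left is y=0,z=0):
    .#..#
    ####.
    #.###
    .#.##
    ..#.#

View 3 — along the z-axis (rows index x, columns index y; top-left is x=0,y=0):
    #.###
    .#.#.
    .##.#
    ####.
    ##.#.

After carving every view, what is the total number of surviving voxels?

25 voxels

start: 5×5×5 = 125 voxels
carve view 1 (along y, XZ-mask fill 13/25): 65 voxels remain
carve view 2 (along x, YZ-mask fill 15/25): 38 voxels remain
carve view 3 (along z, XY-mask fill 16/25): 25 voxels remain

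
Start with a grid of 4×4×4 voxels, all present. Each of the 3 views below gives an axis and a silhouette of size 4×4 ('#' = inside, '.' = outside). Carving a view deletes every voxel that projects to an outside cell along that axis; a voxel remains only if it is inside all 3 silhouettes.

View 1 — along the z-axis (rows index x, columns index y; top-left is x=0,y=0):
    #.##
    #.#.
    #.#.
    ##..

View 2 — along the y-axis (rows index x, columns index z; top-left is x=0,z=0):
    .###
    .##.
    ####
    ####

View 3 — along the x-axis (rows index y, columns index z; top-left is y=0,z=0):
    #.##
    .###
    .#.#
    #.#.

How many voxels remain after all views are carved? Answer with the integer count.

|visual hull| = 18

full grid |V| = 64
step 1: project along z, AND mask (9/16) → |grid| = 36
step 2: project along y, AND mask (13/16) → |grid| = 29
step 3: project along x, AND mask (10/16) → |grid| = 18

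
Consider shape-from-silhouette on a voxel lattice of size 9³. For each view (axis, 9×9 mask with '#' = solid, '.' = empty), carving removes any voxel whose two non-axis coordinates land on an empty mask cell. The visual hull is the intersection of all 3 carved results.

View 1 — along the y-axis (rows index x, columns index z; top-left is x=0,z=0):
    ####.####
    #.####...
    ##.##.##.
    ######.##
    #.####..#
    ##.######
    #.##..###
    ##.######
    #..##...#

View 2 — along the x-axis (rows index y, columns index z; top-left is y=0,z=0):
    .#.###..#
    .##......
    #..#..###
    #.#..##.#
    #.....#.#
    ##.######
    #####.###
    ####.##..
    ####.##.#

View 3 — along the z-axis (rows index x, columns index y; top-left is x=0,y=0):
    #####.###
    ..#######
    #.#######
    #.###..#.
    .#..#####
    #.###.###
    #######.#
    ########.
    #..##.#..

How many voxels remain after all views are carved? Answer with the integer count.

initial block: 9^3 = 729
[1] y-view keeps 59 columns → grid now 531
[2] x-view keeps 49 columns → grid now 325
[3] z-view keeps 61 columns → grid now 249

remaining voxels: 249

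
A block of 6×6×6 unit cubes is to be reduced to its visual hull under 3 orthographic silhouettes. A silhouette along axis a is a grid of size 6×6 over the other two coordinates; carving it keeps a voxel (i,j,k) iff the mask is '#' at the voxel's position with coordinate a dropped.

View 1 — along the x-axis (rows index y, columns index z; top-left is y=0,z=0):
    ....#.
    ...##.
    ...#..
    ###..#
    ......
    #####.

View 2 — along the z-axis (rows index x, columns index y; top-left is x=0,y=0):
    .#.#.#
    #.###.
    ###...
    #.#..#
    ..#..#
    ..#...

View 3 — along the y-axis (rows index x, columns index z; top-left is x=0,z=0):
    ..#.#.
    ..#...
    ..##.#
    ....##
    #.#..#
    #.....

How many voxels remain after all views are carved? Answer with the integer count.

voxel count = 11

start: 6×6×6 = 216 voxels
[1] x-view keeps 13 columns → grid now 78
[2] z-view keeps 16 columns → grid now 35
[3] y-view keeps 12 columns → grid now 11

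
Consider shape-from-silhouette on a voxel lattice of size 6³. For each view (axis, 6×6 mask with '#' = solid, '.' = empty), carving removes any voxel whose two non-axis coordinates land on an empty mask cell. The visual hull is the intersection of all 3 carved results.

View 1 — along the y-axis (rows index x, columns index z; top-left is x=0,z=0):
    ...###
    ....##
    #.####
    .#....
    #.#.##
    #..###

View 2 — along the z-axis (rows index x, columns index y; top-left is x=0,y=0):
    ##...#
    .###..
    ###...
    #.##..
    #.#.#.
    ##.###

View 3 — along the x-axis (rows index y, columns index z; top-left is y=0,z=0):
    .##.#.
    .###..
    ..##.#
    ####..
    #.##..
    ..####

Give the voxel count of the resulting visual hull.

initial block: 6^3 = 216
step 1: project along y, AND mask (19/36) → |grid| = 114
step 2: project along z, AND mask (20/36) → |grid| = 65
step 3: project along x, AND mask (20/36) → |grid| = 30

|visual hull| = 30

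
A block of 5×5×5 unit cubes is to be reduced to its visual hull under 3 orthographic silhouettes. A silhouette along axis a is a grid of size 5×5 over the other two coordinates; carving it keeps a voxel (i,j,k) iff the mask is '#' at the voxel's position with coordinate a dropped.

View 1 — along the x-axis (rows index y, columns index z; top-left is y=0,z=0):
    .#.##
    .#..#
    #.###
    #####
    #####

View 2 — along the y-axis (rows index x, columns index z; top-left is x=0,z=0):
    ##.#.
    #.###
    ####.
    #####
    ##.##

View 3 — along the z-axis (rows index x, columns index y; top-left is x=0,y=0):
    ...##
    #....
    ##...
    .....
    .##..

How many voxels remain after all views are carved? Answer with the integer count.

full grid |V| = 125
V1 x: intersect with YZ mask (19 set) -- 95 left
V2 y: intersect with XZ mask (20 set) -- 75 left
V3 z: intersect with XY mask (7 set) -- 16 left

|visual hull| = 16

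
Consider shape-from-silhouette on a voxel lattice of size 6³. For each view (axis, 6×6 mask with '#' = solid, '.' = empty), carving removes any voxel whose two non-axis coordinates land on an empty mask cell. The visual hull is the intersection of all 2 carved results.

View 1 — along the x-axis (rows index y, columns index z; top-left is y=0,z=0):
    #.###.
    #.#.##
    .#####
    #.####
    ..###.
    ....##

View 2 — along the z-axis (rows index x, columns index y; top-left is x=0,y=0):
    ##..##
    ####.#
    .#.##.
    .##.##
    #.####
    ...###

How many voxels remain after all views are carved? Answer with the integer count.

before carving: 216 voxels (6×6×6)
after view 1 [x-axis, 23 of 36 cells solid] → remaining = 138
after view 2 [z-axis, 24 of 36 cells solid] → remaining = 88

voxel count = 88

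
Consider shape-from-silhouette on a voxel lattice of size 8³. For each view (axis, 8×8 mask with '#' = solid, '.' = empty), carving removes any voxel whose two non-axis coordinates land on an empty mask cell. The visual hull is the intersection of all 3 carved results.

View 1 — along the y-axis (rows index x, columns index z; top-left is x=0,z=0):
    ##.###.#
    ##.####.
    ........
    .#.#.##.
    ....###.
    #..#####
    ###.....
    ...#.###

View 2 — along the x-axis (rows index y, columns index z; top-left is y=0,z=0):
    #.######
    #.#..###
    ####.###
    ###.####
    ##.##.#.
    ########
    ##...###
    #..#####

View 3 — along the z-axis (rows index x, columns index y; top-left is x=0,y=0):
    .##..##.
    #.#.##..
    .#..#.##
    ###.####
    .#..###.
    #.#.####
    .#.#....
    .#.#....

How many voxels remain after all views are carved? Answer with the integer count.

before carving: 512 voxels (8×8×8)
after view 1 [y-axis, 32 of 64 cells solid] → remaining = 256
after view 2 [x-axis, 50 of 64 cells solid] → remaining = 205
after view 3 [z-axis, 33 of 64 cells solid] → remaining = 112

|visual hull| = 112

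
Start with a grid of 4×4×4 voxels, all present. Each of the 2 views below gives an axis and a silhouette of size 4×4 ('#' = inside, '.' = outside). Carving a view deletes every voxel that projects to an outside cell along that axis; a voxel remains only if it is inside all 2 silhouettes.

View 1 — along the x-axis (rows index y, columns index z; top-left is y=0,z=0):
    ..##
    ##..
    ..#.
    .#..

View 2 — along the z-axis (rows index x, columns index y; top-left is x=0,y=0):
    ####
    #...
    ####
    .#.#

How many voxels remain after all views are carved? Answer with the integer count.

remaining voxels: 17

start: 4×4×4 = 64 voxels
step 1: project along x, AND mask (6/16) → |grid| = 24
step 2: project along z, AND mask (11/16) → |grid| = 17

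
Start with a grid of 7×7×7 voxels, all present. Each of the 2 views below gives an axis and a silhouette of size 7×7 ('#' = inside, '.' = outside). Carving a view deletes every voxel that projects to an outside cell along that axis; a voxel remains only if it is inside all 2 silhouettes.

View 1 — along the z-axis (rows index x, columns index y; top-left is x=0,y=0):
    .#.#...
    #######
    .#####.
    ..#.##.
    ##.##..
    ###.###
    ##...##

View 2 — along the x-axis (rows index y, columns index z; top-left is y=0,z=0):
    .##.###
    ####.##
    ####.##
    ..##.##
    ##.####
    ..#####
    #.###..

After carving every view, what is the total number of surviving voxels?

initial block: 7^3 = 343
[1] z-view keeps 31 columns → grid now 217
[2] x-view keeps 36 columns → grid now 163

|visual hull| = 163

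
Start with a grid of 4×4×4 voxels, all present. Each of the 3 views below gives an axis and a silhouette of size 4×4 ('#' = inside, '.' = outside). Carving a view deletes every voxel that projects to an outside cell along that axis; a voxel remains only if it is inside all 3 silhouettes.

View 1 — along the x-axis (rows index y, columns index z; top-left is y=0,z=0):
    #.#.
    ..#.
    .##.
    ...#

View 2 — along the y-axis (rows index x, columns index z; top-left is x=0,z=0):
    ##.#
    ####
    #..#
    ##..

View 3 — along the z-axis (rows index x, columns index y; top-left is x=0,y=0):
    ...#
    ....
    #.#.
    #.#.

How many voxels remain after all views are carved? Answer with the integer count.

full grid |V| = 64
  1. axis=0 (YZ plane), |mask|=6  ⇒  voxels=24
  2. axis=1 (XZ plane), |mask|=11  ⇒  voxels=13
  3. axis=2 (XY plane), |mask|=5  ⇒  voxels=4

remaining voxels: 4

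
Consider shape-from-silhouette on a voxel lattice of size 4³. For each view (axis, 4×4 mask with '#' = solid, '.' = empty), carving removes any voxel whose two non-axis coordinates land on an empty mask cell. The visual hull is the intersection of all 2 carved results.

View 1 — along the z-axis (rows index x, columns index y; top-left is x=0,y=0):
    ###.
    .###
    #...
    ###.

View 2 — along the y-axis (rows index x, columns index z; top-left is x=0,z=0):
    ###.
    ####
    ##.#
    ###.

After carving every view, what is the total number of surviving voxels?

initial block: 4^3 = 64
after view 1 [z-axis, 10 of 16 cells solid] → remaining = 40
after view 2 [y-axis, 13 of 16 cells solid] → remaining = 33

33 voxels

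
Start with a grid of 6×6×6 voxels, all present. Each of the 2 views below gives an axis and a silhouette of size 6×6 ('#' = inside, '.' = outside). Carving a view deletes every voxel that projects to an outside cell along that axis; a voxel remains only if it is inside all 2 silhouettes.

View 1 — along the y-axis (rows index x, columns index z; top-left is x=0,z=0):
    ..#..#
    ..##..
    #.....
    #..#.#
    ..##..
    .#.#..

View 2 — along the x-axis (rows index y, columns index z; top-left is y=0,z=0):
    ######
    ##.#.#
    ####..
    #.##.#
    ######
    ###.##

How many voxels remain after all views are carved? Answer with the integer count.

start: 6×6×6 = 216 voxels
after view 1 [y-axis, 12 of 36 cells solid] → remaining = 72
after view 2 [x-axis, 29 of 36 cells solid] → remaining = 62

|visual hull| = 62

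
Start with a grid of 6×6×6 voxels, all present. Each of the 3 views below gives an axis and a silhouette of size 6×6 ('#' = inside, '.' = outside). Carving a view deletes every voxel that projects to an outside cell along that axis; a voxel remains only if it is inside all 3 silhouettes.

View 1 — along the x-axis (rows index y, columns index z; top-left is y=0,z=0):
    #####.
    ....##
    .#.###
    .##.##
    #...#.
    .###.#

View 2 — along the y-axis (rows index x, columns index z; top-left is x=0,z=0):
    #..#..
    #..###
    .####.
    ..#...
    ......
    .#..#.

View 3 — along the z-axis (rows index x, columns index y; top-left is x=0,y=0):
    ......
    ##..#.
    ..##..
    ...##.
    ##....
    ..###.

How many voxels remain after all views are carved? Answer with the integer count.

start: 6×6×6 = 216 voxels
after view 1 [x-axis, 21 of 36 cells solid] → remaining = 126
after view 2 [y-axis, 13 of 36 cells solid] → remaining = 46
after view 3 [z-axis, 12 of 36 cells solid] → remaining = 19

remaining voxels: 19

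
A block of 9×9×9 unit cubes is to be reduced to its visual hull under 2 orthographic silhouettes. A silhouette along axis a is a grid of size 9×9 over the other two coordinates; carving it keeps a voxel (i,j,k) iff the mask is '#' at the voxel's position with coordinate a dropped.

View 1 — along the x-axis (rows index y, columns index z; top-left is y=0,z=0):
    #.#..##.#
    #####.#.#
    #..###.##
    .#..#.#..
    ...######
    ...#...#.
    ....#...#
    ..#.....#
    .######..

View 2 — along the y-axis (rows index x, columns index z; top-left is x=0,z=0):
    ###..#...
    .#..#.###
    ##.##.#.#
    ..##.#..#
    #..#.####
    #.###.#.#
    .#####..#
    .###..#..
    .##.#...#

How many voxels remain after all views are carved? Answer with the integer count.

|visual hull| = 203

before carving: 729 voxels (9×9×9)
carve view 1 (along x, YZ-mask fill 39/81): 351 voxels remain
carve view 2 (along y, XZ-mask fill 45/81): 203 voxels remain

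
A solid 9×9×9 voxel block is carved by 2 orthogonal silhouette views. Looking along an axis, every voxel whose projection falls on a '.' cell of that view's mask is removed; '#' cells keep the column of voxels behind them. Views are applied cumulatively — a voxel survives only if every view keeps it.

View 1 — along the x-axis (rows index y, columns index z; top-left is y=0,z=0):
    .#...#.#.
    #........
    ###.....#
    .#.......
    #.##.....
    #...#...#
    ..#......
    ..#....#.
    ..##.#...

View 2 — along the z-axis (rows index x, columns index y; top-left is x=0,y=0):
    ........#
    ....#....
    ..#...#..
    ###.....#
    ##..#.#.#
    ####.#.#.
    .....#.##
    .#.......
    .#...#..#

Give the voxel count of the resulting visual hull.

remaining voxels: 63

full grid |V| = 729
after view 1 [x-axis, 21 of 81 cells solid] → remaining = 189
after view 2 [z-axis, 26 of 81 cells solid] → remaining = 63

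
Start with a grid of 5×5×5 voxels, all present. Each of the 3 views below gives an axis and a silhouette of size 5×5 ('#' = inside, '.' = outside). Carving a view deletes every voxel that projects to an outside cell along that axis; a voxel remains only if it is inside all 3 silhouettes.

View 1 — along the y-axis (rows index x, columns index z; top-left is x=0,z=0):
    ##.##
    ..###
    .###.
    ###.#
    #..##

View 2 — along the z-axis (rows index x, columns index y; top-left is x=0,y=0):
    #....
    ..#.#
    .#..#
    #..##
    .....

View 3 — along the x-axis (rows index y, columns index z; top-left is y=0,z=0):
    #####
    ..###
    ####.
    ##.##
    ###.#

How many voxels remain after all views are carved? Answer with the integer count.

before carving: 125 voxels (5×5×5)
carve view 1 (along y, XZ-mask fill 17/25): 85 voxels remain
carve view 2 (along z, XY-mask fill 8/25): 28 voxels remain
carve view 3 (along x, YZ-mask fill 20/25): 23 voxels remain

voxel count = 23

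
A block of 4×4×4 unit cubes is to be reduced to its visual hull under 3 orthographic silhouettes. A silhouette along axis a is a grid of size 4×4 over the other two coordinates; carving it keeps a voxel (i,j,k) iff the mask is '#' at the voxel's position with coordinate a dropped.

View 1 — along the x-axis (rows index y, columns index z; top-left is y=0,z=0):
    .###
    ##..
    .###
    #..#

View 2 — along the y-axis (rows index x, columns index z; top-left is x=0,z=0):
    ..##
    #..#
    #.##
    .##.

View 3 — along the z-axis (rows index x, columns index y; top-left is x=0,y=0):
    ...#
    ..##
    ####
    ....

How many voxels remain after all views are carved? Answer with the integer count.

11 voxels

start: 4×4×4 = 64 voxels
[1] x-view keeps 10 columns → grid now 40
[2] y-view keeps 9 columns → grid now 22
[3] z-view keeps 7 columns → grid now 11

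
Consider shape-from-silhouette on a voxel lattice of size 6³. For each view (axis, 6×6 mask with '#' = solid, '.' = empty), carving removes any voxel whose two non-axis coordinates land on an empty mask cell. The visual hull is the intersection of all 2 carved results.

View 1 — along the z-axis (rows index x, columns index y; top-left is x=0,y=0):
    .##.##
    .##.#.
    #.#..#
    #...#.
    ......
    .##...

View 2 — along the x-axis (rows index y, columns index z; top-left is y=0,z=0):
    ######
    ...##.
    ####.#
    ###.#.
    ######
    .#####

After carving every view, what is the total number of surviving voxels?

voxel count = 66

initial block: 6^3 = 216
  1. axis=2 (XY plane), |mask|=14  ⇒  voxels=84
  2. axis=0 (YZ plane), |mask|=28  ⇒  voxels=66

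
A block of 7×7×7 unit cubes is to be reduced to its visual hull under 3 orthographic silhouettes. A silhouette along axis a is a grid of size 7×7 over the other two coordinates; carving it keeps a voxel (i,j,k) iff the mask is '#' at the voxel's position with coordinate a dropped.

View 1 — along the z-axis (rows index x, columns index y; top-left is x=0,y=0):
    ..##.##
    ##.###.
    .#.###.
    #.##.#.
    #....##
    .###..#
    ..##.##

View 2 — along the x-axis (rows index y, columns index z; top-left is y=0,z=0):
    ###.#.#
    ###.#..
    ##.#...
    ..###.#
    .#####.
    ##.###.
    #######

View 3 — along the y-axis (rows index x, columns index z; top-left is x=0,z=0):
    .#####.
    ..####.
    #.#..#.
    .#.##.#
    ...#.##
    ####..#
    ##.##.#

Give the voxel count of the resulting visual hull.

before carving: 343 voxels (7×7×7)
V1 z: intersect with XY mask (28 set) -- 196 left
V2 x: intersect with YZ mask (33 set) -- 131 left
V3 y: intersect with XZ mask (29 set) -- 81 left

|visual hull| = 81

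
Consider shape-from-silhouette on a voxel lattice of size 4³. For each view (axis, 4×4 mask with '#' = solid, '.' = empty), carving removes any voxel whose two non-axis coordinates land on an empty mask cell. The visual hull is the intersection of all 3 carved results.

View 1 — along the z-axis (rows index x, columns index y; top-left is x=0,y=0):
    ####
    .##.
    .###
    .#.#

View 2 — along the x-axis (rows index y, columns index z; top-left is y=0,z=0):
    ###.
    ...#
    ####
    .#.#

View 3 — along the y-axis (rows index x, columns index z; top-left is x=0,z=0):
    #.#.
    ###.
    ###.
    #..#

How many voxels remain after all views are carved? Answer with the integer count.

13 voxels

start: 4×4×4 = 64 voxels
carve view 1 (along z, XY-mask fill 11/16): 44 voxels remain
carve view 2 (along x, YZ-mask fill 10/16): 25 voxels remain
carve view 3 (along y, XZ-mask fill 10/16): 13 voxels remain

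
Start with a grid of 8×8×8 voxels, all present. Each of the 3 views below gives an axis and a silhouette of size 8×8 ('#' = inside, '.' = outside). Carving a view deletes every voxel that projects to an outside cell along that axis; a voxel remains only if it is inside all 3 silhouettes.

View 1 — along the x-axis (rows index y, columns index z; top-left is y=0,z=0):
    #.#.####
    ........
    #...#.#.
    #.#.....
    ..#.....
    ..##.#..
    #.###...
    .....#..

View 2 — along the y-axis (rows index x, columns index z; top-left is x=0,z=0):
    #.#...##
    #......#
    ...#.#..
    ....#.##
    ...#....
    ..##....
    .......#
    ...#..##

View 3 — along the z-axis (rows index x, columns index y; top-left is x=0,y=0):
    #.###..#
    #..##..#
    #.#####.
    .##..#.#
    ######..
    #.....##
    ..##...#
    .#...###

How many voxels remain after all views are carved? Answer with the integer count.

24 voxels

full grid |V| = 512
step 1: project along x, AND mask (20/64) → |grid| = 160
step 2: project along y, AND mask (18/64) → |grid| = 43
step 3: project along z, AND mask (35/64) → |grid| = 24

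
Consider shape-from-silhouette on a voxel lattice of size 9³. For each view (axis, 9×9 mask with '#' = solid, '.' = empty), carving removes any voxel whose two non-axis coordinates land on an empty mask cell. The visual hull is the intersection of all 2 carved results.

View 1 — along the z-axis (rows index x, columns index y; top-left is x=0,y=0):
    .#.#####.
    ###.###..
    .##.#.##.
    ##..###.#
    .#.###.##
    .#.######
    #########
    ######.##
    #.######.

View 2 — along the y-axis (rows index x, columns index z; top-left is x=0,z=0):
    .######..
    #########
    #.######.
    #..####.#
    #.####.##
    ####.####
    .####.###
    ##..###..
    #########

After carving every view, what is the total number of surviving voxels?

remaining voxels: 425

start: 9×9×9 = 729 voxels
[1] z-view keeps 60 columns → grid now 540
[2] y-view keeps 64 columns → grid now 425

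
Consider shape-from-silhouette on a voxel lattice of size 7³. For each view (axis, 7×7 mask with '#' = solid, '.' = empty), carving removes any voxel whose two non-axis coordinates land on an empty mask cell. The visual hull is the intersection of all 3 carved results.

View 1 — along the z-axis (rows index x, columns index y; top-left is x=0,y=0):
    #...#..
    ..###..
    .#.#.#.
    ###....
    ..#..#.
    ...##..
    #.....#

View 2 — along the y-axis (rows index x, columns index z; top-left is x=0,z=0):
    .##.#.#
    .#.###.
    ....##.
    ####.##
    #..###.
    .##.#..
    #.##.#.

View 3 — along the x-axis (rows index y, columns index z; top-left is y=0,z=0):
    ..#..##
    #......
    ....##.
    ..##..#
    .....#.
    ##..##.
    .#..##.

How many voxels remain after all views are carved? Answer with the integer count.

|visual hull| = 22

before carving: 343 voxels (7×7×7)
  1. axis=2 (XY plane), |mask|=17  ⇒  voxels=119
  2. axis=1 (XZ plane), |mask|=27  ⇒  voxels=66
  3. axis=0 (YZ plane), |mask|=17  ⇒  voxels=22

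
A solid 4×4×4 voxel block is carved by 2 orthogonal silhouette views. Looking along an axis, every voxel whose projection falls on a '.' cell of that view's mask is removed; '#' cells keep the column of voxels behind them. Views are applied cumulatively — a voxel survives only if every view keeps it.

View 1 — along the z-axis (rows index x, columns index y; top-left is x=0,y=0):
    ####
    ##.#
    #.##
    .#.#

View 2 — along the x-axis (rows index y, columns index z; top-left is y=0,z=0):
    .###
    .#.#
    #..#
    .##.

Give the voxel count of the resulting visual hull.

|visual hull| = 27

before carving: 64 voxels (4×4×4)
[1] z-view keeps 12 columns → grid now 48
[2] x-view keeps 9 columns → grid now 27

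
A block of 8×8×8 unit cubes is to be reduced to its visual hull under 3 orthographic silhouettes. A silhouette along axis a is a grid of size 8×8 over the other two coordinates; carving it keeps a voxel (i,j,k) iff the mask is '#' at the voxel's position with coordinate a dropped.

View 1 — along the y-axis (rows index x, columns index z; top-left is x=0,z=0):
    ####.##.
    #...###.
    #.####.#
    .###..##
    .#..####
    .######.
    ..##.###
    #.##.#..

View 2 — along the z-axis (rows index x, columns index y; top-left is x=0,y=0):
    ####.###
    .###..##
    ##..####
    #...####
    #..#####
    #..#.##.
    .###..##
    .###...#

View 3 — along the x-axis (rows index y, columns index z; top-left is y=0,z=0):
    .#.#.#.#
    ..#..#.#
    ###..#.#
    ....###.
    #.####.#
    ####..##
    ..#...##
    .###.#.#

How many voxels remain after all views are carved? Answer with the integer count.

before carving: 512 voxels (8×8×8)
step 1: project along y, AND mask (41/64) → |grid| = 328
step 2: project along z, AND mask (42/64) → |grid| = 218
step 3: project along x, AND mask (35/64) → |grid| = 123

123 voxels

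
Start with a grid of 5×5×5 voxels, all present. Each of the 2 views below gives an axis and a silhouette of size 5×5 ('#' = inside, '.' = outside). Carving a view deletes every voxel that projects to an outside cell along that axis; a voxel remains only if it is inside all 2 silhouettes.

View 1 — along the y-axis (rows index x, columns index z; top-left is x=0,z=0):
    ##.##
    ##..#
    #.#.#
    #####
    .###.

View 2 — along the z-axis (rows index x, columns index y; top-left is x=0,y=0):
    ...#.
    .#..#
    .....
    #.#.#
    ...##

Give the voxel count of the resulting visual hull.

remaining voxels: 31

before carving: 125 voxels (5×5×5)
V1 y: intersect with XZ mask (18 set) -- 90 left
V2 z: intersect with XY mask (8 set) -- 31 left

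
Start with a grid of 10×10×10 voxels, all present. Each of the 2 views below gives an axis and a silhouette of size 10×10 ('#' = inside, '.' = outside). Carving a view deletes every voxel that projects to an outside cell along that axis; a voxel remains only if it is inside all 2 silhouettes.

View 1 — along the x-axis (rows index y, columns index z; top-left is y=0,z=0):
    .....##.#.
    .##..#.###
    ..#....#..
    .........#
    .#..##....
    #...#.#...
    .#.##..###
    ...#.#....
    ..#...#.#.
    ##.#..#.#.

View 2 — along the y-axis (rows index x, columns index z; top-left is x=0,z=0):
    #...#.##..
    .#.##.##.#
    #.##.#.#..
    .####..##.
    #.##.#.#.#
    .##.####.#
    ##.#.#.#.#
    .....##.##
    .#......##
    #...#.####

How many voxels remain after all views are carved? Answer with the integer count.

initial block: 10^3 = 1000
  1. axis=0 (YZ plane), |mask|=34  ⇒  voxels=340
  2. axis=1 (XZ plane), |mask|=53  ⇒  voxels=177

remaining voxels: 177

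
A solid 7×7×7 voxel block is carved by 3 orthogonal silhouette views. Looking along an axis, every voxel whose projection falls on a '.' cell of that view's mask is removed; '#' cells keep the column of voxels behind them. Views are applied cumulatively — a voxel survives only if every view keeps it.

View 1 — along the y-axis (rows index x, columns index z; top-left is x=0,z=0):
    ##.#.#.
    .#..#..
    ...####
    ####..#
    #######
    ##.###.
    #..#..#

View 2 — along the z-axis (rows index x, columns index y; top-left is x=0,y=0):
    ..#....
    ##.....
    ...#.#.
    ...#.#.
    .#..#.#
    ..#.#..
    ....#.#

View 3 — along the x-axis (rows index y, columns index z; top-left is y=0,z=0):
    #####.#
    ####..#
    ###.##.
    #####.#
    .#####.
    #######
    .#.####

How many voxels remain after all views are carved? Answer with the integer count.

49 voxels

full grid |V| = 343
carve view 1 (along y, XZ-mask fill 30/49): 210 voxels remain
carve view 2 (along z, XY-mask fill 14/49): 63 voxels remain
carve view 3 (along x, YZ-mask fill 39/49): 49 voxels remain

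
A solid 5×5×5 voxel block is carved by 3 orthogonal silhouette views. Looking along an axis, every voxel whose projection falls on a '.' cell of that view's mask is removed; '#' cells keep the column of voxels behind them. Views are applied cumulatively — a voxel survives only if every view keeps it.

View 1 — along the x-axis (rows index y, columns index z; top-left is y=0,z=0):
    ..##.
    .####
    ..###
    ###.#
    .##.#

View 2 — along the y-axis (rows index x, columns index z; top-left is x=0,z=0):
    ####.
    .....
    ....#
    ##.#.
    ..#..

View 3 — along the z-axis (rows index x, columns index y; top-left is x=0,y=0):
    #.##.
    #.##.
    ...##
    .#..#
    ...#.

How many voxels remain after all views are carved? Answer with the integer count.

before carving: 125 voxels (5×5×5)
step 1: project along x, AND mask (16/25) → |grid| = 80
step 2: project along y, AND mask (9/25) → |grid| = 28
step 3: project along z, AND mask (11/25) → |grid| = 13

voxel count = 13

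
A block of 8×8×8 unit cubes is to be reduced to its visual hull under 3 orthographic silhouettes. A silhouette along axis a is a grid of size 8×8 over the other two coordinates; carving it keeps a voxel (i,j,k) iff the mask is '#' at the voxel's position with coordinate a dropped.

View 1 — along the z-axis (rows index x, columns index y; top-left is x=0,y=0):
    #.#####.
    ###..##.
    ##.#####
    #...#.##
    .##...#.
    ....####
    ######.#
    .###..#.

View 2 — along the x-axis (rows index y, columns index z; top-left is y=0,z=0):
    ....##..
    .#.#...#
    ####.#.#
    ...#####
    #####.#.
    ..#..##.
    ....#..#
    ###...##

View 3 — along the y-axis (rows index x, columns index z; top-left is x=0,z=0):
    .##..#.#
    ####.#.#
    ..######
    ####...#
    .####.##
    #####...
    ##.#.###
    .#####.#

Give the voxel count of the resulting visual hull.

111 voxels

before carving: 512 voxels (8×8×8)
step 1: project along z, AND mask (40/64) → |grid| = 320
step 2: project along x, AND mask (32/64) → |grid| = 154
step 3: project along y, AND mask (44/64) → |grid| = 111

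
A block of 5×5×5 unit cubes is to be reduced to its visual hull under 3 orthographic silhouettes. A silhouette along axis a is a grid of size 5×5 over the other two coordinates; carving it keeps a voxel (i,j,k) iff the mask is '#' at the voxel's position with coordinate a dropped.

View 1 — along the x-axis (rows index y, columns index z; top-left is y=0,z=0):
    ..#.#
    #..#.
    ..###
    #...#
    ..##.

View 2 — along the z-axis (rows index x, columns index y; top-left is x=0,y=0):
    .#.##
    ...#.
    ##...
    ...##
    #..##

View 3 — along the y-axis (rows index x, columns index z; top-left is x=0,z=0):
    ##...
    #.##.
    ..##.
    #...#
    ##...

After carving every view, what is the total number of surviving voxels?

remaining voxels: 8

full grid |V| = 125
  1. axis=0 (YZ plane), |mask|=11  ⇒  voxels=55
  2. axis=2 (XY plane), |mask|=11  ⇒  voxels=22
  3. axis=1 (XZ plane), |mask|=11  ⇒  voxels=8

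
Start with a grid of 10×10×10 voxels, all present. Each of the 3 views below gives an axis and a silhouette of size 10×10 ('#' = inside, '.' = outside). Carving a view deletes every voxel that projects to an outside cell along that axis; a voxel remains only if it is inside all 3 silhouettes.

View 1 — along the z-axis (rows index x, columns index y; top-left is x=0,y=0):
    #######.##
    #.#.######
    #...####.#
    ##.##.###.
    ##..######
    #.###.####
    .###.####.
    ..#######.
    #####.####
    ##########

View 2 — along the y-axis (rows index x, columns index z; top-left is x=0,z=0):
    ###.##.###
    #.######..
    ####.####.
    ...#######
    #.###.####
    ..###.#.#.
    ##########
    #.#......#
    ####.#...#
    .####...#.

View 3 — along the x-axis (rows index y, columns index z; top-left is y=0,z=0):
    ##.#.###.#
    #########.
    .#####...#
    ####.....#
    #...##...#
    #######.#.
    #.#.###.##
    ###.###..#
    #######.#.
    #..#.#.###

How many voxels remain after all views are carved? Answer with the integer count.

before carving: 1000 voxels (10×10×10)
  1. axis=2 (XY plane), |mask|=79  ⇒  voxels=790
  2. axis=1 (XZ plane), |mask|=67  ⇒  voxels=524
  3. axis=0 (YZ plane), |mask|=67  ⇒  voxels=352

remaining voxels: 352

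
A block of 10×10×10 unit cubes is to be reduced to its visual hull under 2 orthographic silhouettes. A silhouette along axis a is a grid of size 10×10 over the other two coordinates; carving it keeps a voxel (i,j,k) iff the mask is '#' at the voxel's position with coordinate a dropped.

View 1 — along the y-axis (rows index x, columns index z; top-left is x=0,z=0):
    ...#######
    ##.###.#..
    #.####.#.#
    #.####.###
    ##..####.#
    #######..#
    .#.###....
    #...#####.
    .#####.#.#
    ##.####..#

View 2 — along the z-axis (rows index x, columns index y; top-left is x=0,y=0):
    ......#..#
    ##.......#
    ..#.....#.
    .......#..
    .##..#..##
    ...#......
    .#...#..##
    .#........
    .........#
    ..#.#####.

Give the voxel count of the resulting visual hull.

168 voxels

before carving: 1000 voxels (10×10×10)
V1 y: intersect with XZ mask (67 set) -- 670 left
V2 z: intersect with XY mask (26 set) -- 168 left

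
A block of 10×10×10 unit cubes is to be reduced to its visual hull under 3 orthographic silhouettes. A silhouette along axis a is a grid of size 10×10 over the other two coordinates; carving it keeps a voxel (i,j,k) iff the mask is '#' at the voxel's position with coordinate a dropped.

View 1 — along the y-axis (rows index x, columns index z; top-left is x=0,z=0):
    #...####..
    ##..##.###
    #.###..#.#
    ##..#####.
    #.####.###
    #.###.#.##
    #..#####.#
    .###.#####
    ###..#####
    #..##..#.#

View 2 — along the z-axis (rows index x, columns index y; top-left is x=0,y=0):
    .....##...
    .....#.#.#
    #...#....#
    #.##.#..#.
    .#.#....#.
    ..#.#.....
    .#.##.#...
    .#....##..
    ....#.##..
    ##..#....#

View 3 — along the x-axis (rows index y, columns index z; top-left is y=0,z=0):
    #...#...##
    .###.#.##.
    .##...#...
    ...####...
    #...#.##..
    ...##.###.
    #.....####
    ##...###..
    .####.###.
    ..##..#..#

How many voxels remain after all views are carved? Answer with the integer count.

voxel count = 110

before carving: 1000 voxels (10×10×10)
[1] y-view keeps 68 columns → grid now 680
[2] z-view keeps 32 columns → grid now 218
[3] x-view keeps 47 columns → grid now 110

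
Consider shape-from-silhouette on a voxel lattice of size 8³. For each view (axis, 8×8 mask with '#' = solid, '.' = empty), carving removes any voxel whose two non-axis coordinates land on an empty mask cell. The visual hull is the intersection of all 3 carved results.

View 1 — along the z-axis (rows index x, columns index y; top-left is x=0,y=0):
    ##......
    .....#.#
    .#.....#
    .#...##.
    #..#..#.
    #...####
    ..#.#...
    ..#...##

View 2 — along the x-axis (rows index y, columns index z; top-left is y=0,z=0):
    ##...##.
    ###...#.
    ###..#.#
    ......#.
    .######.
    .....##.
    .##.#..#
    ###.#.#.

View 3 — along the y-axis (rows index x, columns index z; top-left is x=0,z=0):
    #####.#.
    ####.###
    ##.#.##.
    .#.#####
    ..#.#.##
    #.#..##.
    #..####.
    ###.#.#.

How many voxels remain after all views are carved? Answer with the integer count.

60 voxels

start: 8×8×8 = 512 voxels
step 1: project along z, AND mask (22/64) → |grid| = 176
step 2: project along x, AND mask (31/64) → |grid| = 89
step 3: project along y, AND mask (42/64) → |grid| = 60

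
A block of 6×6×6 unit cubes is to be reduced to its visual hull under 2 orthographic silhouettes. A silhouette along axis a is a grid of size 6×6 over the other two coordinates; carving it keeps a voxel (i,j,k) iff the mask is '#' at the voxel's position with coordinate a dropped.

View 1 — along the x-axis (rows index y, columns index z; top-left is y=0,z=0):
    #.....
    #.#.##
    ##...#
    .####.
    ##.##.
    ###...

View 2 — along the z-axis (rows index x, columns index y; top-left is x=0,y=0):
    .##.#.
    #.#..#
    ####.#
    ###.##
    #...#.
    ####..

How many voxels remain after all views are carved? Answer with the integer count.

before carving: 216 voxels (6×6×6)
after view 1 [x-axis, 19 of 36 cells solid] → remaining = 114
after view 2 [z-axis, 22 of 36 cells solid] → remaining = 65

voxel count = 65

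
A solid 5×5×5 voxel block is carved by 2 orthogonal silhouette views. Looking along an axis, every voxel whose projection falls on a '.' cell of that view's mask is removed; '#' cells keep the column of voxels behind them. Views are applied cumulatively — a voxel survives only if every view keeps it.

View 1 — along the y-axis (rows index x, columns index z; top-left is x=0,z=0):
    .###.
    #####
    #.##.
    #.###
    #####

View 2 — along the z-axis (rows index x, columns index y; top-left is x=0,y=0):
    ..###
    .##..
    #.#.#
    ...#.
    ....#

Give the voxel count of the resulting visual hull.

initial block: 5^3 = 125
  1. axis=1 (XZ plane), |mask|=20  ⇒  voxels=100
  2. axis=2 (XY plane), |mask|=10  ⇒  voxels=37

remaining voxels: 37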